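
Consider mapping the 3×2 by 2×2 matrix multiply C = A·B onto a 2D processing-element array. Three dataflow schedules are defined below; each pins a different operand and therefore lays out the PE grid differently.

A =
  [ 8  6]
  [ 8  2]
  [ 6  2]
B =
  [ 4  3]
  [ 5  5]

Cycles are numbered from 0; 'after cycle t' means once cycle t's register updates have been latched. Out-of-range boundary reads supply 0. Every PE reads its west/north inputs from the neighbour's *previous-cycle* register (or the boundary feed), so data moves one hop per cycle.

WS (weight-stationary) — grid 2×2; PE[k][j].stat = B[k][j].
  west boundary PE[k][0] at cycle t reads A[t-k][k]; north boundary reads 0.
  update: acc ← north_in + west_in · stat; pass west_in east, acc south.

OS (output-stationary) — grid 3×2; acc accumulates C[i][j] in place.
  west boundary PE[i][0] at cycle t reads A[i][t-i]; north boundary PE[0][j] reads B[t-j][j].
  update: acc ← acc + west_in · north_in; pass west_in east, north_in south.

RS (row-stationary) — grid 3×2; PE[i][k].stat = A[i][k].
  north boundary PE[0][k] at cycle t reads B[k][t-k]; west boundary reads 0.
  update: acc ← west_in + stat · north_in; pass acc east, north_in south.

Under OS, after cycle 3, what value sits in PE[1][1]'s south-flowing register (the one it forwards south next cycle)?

register = 5

Tracing OS — 3×2 array, target PE[1][1]:
  [0] (0,1) acc=0 (h:0 v:0)
  [0] (1,0) acc=0 (h:0 v:0)
  [0] (1,1) acc=0 (h:0 v:0)
  [1] (0,1) acc=24 (h:8 v:3)
  [1] (1,0) acc=32 (h:8 v:4)
  [1] (1,1) acc=0 (h:0 v:0)
  [2] (0,1) acc=54 (h:6 v:5)
  [2] (1,0) acc=42 (h:2 v:5)
  [2] (1,1) acc=24 (h:8 v:3)
  [3] (0,1) acc=54 (h:0 v:0)
  [3] (1,0) acc=42 (h:0 v:0)
  [3] (1,1) acc=34 (h:2 v:5)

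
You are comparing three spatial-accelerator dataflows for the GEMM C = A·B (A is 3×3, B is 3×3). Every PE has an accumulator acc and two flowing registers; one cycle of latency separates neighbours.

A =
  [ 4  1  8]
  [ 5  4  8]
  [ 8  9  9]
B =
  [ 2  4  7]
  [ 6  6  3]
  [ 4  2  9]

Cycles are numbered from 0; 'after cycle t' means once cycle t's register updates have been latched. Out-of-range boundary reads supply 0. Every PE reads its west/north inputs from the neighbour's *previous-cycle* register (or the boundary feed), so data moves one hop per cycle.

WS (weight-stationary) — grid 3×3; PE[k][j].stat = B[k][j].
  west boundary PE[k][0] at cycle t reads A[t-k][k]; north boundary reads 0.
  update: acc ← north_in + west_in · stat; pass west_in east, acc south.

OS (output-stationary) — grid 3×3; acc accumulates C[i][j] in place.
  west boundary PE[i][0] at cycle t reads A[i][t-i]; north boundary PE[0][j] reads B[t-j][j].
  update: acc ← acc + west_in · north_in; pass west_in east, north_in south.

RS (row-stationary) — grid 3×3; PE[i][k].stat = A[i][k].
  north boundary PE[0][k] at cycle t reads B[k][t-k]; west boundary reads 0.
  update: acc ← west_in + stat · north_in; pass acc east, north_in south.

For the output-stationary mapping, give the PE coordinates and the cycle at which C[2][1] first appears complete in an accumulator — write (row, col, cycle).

OS: C[2][1] accumulates in PE[2][1]:
  step 0 · PE2,1: acc=0; fwd→0 fwd↓0
  step 1 · PE2,1: acc=0; fwd→0 fwd↓0
  step 2 · PE2,1: acc=0; fwd→0 fwd↓0
  step 3 · PE2,1: acc=32; fwd→8 fwd↓4
  step 4 · PE2,1: acc=86; fwd→9 fwd↓6
  step 5 · PE2,1: acc=104; fwd→9 fwd↓2

(row, col, cycle) = (2, 1, 5)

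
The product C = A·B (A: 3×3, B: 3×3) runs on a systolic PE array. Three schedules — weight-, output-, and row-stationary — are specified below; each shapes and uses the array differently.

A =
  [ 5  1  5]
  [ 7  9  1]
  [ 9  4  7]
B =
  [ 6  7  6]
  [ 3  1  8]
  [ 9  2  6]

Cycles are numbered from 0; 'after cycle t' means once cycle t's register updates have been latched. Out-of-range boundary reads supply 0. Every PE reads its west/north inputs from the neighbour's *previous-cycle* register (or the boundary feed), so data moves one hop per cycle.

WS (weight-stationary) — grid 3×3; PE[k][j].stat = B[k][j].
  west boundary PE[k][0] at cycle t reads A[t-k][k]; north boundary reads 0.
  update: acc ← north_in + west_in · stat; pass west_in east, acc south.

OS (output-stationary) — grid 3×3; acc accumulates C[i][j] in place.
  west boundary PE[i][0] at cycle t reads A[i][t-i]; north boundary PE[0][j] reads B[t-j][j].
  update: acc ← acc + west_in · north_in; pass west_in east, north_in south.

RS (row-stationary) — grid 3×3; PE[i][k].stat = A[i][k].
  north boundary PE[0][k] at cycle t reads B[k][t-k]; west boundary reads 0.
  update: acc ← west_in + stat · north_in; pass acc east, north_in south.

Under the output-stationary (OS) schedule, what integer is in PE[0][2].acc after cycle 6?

Tracing OS — 3×3 array, target PE[0][2]:
  c0 r0c1: 0 / 0 / 0
  c0 r0c2: 0 / 0 / 0
  c1 r0c1: 35 / 5 / 7
  c1 r0c2: 0 / 0 / 0
  c2 r0c1: 36 / 1 / 1
  c2 r0c2: 30 / 5 / 6
  c3 r0c1: 46 / 5 / 2
  c3 r0c2: 38 / 1 / 8
  c4 r0c1: 46 / 0 / 0
  c4 r0c2: 68 / 5 / 6
  c5 r0c1: 46 / 0 / 0
  c5 r0c2: 68 / 0 / 0
  c6 r0c1: 46 / 0 / 0
  c6 r0c2: 68 / 0 / 0

PE[0][2].acc = 68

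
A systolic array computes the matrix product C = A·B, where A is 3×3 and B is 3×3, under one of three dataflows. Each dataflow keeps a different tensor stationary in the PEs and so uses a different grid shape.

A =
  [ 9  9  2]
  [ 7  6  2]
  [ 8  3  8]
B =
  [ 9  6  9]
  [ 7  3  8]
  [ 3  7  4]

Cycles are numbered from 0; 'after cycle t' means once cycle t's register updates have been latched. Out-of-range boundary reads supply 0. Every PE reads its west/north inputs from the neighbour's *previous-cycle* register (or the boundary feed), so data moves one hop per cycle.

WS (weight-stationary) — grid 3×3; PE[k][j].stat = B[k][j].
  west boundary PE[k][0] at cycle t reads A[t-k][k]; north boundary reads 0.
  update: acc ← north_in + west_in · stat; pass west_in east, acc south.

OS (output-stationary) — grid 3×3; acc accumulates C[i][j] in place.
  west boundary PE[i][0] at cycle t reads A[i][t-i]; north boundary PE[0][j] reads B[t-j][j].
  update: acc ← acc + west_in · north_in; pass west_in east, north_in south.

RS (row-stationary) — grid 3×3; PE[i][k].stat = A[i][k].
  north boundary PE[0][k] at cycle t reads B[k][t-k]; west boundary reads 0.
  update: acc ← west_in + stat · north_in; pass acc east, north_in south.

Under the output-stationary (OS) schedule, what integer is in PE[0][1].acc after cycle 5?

OS 3×3: PE[0][1] cycle-by-cycle (with neighbour feeds):
  after 0 — PE[0][0] acc=81, pass-E 9, pass-S 9
  after 0 — PE[0][1] acc=0, pass-E 0, pass-S 0
  after 1 — PE[0][0] acc=144, pass-E 9, pass-S 7
  after 1 — PE[0][1] acc=54, pass-E 9, pass-S 6
  after 2 — PE[0][0] acc=150, pass-E 2, pass-S 3
  after 2 — PE[0][1] acc=81, pass-E 9, pass-S 3
  after 3 — PE[0][0] acc=150, pass-E 0, pass-S 0
  after 3 — PE[0][1] acc=95, pass-E 2, pass-S 7
  after 4 — PE[0][0] acc=150, pass-E 0, pass-S 0
  after 4 — PE[0][1] acc=95, pass-E 0, pass-S 0
  after 5 — PE[0][0] acc=150, pass-E 0, pass-S 0
  after 5 — PE[0][1] acc=95, pass-E 0, pass-S 0

PE[0][1].acc = 95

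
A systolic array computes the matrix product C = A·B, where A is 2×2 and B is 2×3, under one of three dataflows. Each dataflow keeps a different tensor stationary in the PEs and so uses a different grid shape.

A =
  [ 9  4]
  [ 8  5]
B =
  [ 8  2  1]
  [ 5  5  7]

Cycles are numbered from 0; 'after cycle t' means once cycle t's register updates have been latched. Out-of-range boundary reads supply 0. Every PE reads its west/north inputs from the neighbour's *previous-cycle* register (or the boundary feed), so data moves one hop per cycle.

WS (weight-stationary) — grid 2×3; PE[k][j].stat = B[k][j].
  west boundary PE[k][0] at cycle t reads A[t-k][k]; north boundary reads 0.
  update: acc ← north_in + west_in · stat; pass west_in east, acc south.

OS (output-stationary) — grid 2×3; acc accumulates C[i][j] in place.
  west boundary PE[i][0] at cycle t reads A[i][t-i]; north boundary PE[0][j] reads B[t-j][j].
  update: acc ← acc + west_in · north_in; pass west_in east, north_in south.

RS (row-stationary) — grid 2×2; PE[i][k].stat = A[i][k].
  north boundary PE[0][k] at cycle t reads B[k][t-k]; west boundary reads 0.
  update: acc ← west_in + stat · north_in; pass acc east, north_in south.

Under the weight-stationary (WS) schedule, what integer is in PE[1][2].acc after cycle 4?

PE[1][2].acc = 43

Tracing WS — 2×3 array, target PE[1][2]:
  c0 r0c2: 0 / 0 / 0
  c0 r1c1: 0 / 0 / 0
  c0 r1c2: 0 / 0 / 0
  c1 r0c2: 0 / 0 / 0
  c1 r1c1: 0 / 0 / 0
  c1 r1c2: 0 / 0 / 0
  c2 r0c2: 9 / 9 / 9
  c2 r1c1: 38 / 4 / 38
  c2 r1c2: 0 / 0 / 0
  c3 r0c2: 8 / 8 / 8
  c3 r1c1: 41 / 5 / 41
  c3 r1c2: 37 / 4 / 37
  c4 r0c2: 0 / 0 / 0
  c4 r1c1: 0 / 0 / 0
  c4 r1c2: 43 / 5 / 43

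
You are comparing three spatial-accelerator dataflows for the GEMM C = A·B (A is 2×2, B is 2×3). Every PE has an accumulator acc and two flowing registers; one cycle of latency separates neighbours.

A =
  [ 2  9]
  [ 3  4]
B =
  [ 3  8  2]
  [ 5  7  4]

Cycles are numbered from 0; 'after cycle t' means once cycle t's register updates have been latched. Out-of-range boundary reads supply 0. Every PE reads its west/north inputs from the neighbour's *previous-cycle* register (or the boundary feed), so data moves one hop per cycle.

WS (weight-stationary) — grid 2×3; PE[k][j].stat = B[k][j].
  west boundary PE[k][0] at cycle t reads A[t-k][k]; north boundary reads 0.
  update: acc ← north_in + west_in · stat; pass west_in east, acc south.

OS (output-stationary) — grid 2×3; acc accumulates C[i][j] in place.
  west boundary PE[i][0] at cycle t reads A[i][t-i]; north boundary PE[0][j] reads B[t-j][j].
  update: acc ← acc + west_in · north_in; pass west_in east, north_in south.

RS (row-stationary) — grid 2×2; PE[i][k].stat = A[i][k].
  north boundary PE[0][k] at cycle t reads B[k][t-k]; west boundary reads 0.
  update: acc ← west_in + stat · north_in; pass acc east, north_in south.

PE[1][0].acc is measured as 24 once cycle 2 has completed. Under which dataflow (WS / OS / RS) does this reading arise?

Under WS (2×3), PE[1][0]:
  cycle 0: PE[1][0] → acc 0, east 0, south 0
  cycle 1: PE[1][0] → acc 51, east 9, south 51
  cycle 2: PE[1][0] → acc 29, east 4, south 29
Under OS (2×3), PE[1][0]:
  cycle 0: PE[1][0] → acc 0, east 0, south 0
  cycle 1: PE[1][0] → acc 9, east 3, south 3
  cycle 2: PE[1][0] → acc 29, east 4, south 5
Under RS (2×2), PE[1][0]:
  cycle 0: PE[1][0] → acc 0, east 0, south 0
  cycle 1: PE[1][0] → acc 9, east 9, south 3
  cycle 2: PE[1][0] → acc 24, east 24, south 8

dataflow = RS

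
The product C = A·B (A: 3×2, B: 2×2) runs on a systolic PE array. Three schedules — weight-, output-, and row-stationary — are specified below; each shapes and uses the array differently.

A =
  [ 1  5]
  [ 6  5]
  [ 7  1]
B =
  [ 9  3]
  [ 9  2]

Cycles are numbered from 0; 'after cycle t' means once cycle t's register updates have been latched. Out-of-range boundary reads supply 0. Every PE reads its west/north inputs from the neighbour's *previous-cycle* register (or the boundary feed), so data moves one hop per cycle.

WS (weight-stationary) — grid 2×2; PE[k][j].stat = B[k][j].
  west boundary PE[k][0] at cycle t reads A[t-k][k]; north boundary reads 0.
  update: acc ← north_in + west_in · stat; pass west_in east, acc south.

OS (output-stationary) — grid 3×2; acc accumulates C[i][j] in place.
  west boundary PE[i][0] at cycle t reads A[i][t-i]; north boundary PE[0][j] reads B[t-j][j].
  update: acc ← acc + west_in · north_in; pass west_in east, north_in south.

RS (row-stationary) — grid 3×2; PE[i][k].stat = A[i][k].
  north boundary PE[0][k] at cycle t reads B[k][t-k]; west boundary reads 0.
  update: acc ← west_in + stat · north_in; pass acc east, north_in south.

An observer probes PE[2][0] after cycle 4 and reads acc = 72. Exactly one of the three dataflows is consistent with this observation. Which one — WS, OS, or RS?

dataflow = OS

— WS: 2×2 array has no PE[2][0].
OS [3×2] PE[2][0] across cycles:
  step 0 · PE2,0: acc=0; fwd→0 fwd↓0
  step 1 · PE2,0: acc=0; fwd→0 fwd↓0
  step 2 · PE2,0: acc=63; fwd→7 fwd↓9
  step 3 · PE2,0: acc=72; fwd→1 fwd↓9
  step 4 · PE2,0: acc=72; fwd→0 fwd↓0
RS [3×2] PE[2][0] across cycles:
  step 0 · PE2,0: acc=0; fwd→0 fwd↓0
  step 1 · PE2,0: acc=0; fwd→0 fwd↓0
  step 2 · PE2,0: acc=63; fwd→63 fwd↓9
  step 3 · PE2,0: acc=21; fwd→21 fwd↓3
  step 4 · PE2,0: acc=0; fwd→0 fwd↓0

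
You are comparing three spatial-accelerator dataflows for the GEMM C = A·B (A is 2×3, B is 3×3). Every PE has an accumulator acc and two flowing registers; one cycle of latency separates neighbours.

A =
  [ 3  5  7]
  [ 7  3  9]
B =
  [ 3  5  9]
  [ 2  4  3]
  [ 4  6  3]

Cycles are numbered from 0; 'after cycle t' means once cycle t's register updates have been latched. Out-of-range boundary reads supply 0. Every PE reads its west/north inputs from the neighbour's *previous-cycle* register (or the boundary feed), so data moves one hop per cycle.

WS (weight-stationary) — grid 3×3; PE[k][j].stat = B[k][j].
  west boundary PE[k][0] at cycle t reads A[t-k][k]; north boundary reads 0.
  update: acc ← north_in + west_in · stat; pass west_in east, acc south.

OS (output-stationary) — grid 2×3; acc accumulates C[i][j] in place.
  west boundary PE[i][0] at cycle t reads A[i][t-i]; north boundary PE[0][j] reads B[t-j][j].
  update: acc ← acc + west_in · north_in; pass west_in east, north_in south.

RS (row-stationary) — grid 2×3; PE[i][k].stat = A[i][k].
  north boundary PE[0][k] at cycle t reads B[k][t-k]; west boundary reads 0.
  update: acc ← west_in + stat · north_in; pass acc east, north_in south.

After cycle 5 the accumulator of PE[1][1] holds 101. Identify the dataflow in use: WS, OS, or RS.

WS (3×3 grid), PE[1][1]:
  t=0 PE[1][1]: acc=0 h=0 v=0
  t=1 PE[1][1]: acc=0 h=0 v=0
  t=2 PE[1][1]: acc=35 h=5 v=35
  t=3 PE[1][1]: acc=47 h=3 v=47
  t=4 PE[1][1]: acc=0 h=0 v=0
  t=5 PE[1][1]: acc=0 h=0 v=0
OS (2×3 grid), PE[1][1]:
  t=0 PE[1][1]: acc=0 h=0 v=0
  t=1 PE[1][1]: acc=0 h=0 v=0
  t=2 PE[1][1]: acc=35 h=7 v=5
  t=3 PE[1][1]: acc=47 h=3 v=4
  t=4 PE[1][1]: acc=101 h=9 v=6
  t=5 PE[1][1]: acc=101 h=0 v=0
RS (2×3 grid), PE[1][1]:
  t=0 PE[1][1]: acc=0 h=0 v=0
  t=1 PE[1][1]: acc=0 h=0 v=0
  t=2 PE[1][1]: acc=27 h=27 v=2
  t=3 PE[1][1]: acc=47 h=47 v=4
  t=4 PE[1][1]: acc=72 h=72 v=3
  t=5 PE[1][1]: acc=0 h=0 v=0

dataflow = OS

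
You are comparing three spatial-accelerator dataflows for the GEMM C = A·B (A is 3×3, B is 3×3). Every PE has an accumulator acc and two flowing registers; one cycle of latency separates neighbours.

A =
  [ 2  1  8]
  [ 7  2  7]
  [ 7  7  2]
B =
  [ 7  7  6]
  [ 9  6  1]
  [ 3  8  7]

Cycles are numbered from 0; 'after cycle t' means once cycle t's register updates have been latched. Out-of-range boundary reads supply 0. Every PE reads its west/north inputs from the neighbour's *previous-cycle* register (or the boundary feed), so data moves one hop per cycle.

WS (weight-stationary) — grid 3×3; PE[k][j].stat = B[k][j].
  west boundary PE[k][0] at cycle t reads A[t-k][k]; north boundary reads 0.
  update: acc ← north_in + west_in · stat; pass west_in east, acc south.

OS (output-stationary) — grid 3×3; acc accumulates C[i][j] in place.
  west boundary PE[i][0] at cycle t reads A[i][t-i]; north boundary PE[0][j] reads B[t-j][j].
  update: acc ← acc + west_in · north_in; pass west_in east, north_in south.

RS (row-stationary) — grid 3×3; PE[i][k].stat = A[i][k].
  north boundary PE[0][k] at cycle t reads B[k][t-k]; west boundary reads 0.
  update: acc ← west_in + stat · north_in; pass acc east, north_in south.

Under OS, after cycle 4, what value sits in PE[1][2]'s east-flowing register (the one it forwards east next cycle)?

register = 2

Tracing OS — 3×3 array, target PE[1][2]:
  step 0 · PE0,2: acc=0; fwd→0 fwd↓0
  step 0 · PE1,1: acc=0; fwd→0 fwd↓0
  step 0 · PE1,2: acc=0; fwd→0 fwd↓0
  step 1 · PE0,2: acc=0; fwd→0 fwd↓0
  step 1 · PE1,1: acc=0; fwd→0 fwd↓0
  step 1 · PE1,2: acc=0; fwd→0 fwd↓0
  step 2 · PE0,2: acc=12; fwd→2 fwd↓6
  step 2 · PE1,1: acc=49; fwd→7 fwd↓7
  step 2 · PE1,2: acc=0; fwd→0 fwd↓0
  step 3 · PE0,2: acc=13; fwd→1 fwd↓1
  step 3 · PE1,1: acc=61; fwd→2 fwd↓6
  step 3 · PE1,2: acc=42; fwd→7 fwd↓6
  step 4 · PE0,2: acc=69; fwd→8 fwd↓7
  step 4 · PE1,1: acc=117; fwd→7 fwd↓8
  step 4 · PE1,2: acc=44; fwd→2 fwd↓1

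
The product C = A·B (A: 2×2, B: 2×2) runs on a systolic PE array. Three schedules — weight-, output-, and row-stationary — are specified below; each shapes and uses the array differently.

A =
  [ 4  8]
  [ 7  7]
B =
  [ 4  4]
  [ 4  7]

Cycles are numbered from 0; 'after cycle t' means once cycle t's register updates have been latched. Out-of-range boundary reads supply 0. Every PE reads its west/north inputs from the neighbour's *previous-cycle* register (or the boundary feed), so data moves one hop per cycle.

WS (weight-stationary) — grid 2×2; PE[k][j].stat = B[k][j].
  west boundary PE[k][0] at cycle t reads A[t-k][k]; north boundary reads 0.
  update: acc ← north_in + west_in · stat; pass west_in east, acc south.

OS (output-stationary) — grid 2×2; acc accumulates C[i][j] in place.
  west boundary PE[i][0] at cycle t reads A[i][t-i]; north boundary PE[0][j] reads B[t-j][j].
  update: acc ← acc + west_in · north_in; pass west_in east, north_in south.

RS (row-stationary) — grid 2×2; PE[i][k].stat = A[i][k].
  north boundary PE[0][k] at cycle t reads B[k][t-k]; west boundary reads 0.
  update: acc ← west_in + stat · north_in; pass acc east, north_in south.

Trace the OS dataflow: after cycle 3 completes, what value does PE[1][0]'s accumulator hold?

Tracing OS — 2×2 array, target PE[1][0]:
  after 0 — PE[0][0] acc=16, pass-E 4, pass-S 4
  after 0 — PE[1][0] acc=0, pass-E 0, pass-S 0
  after 1 — PE[0][0] acc=48, pass-E 8, pass-S 4
  after 1 — PE[1][0] acc=28, pass-E 7, pass-S 4
  after 2 — PE[0][0] acc=48, pass-E 0, pass-S 0
  after 2 — PE[1][0] acc=56, pass-E 7, pass-S 4
  after 3 — PE[0][0] acc=48, pass-E 0, pass-S 0
  after 3 — PE[1][0] acc=56, pass-E 0, pass-S 0

PE[1][0].acc = 56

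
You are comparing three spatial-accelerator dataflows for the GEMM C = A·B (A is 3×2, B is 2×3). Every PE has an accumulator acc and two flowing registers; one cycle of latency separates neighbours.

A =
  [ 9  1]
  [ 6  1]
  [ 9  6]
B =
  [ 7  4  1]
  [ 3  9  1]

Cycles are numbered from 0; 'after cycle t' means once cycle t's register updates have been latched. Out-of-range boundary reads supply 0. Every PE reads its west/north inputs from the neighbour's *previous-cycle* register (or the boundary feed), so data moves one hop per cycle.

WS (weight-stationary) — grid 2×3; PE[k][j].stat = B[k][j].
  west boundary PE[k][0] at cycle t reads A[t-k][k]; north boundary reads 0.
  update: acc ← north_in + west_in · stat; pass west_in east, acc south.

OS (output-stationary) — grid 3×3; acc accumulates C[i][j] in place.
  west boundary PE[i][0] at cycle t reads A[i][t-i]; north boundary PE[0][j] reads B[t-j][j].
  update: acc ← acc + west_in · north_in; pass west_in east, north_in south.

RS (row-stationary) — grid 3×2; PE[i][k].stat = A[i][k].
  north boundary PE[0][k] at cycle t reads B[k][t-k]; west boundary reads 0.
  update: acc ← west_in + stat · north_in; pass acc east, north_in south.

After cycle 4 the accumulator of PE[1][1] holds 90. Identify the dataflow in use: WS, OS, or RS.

— WS: 2×3; PE[1][1] trace:
  step 0 · PE1,1: acc=0; fwd→0 fwd↓0
  step 1 · PE1,1: acc=0; fwd→0 fwd↓0
  step 2 · PE1,1: acc=45; fwd→1 fwd↓45
  step 3 · PE1,1: acc=33; fwd→1 fwd↓33
  step 4 · PE1,1: acc=90; fwd→6 fwd↓90
— OS: 3×3; PE[1][1] trace:
  step 0 · PE1,1: acc=0; fwd→0 fwd↓0
  step 1 · PE1,1: acc=0; fwd→0 fwd↓0
  step 2 · PE1,1: acc=24; fwd→6 fwd↓4
  step 3 · PE1,1: acc=33; fwd→1 fwd↓9
  step 4 · PE1,1: acc=33; fwd→0 fwd↓0
— RS: 3×2; PE[1][1] trace:
  step 0 · PE1,1: acc=0; fwd→0 fwd↓0
  step 1 · PE1,1: acc=0; fwd→0 fwd↓0
  step 2 · PE1,1: acc=45; fwd→45 fwd↓3
  step 3 · PE1,1: acc=33; fwd→33 fwd↓9
  step 4 · PE1,1: acc=7; fwd→7 fwd↓1

dataflow = WS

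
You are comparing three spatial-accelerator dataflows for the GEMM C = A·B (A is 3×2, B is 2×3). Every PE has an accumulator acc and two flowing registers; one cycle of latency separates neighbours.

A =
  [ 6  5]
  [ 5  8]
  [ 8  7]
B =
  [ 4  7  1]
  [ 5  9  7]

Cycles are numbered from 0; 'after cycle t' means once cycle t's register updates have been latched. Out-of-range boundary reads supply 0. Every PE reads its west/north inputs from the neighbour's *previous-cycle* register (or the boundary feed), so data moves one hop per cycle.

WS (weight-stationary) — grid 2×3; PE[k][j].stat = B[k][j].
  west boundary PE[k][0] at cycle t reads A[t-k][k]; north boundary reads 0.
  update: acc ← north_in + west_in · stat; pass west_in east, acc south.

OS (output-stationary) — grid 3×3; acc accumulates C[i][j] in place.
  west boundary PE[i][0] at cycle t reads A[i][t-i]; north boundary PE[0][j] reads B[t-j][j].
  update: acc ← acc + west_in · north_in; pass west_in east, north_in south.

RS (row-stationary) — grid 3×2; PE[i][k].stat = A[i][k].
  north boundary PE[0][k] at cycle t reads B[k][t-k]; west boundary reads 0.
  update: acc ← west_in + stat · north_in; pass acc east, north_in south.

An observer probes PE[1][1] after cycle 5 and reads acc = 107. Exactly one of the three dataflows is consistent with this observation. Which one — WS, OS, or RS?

— WS: 2×3; PE[1][1] trace:
  @0  [1,1]  acc 0  |  →0  ↓0
  @1  [1,1]  acc 0  |  →0  ↓0
  @2  [1,1]  acc 87  |  →5  ↓87
  @3  [1,1]  acc 107  |  →8  ↓107
  @4  [1,1]  acc 119  |  →7  ↓119
  @5  [1,1]  acc 0  |  →0  ↓0
— OS: 3×3; PE[1][1] trace:
  @0  [1,1]  acc 0  |  →0  ↓0
  @1  [1,1]  acc 0  |  →0  ↓0
  @2  [1,1]  acc 35  |  →5  ↓7
  @3  [1,1]  acc 107  |  →8  ↓9
  @4  [1,1]  acc 107  |  →0  ↓0
  @5  [1,1]  acc 107  |  →0  ↓0
— RS: 3×2; PE[1][1] trace:
  @0  [1,1]  acc 0  |  →0  ↓0
  @1  [1,1]  acc 0  |  →0  ↓0
  @2  [1,1]  acc 60  |  →60  ↓5
  @3  [1,1]  acc 107  |  →107  ↓9
  @4  [1,1]  acc 61  |  →61  ↓7
  @5  [1,1]  acc 0  |  →0  ↓0

dataflow = OS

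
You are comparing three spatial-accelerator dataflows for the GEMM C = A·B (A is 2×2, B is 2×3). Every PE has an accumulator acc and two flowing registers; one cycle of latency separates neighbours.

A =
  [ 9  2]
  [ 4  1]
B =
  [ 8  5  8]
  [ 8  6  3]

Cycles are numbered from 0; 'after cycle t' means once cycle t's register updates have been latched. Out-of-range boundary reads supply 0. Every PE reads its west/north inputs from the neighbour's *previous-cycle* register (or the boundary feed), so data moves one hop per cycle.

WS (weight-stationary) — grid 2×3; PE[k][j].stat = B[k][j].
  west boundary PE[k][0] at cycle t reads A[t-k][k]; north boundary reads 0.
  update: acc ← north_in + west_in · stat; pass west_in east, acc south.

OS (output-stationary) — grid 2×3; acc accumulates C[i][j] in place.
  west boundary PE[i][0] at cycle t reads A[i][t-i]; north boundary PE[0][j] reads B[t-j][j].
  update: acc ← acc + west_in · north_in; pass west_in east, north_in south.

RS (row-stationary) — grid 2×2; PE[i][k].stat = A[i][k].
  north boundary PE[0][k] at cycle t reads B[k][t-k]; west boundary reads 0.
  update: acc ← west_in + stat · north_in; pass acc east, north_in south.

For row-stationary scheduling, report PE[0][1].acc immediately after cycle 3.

RS 2×2: PE[0][1] cycle-by-cycle (with neighbour feeds):
  cycle 0: PE[0][0] → acc 72, east 72, south 8
  cycle 0: PE[0][1] → acc 0, east 0, south 0
  cycle 1: PE[0][0] → acc 45, east 45, south 5
  cycle 1: PE[0][1] → acc 88, east 88, south 8
  cycle 2: PE[0][0] → acc 72, east 72, south 8
  cycle 2: PE[0][1] → acc 57, east 57, south 6
  cycle 3: PE[0][0] → acc 0, east 0, south 0
  cycle 3: PE[0][1] → acc 78, east 78, south 3

PE[0][1].acc = 78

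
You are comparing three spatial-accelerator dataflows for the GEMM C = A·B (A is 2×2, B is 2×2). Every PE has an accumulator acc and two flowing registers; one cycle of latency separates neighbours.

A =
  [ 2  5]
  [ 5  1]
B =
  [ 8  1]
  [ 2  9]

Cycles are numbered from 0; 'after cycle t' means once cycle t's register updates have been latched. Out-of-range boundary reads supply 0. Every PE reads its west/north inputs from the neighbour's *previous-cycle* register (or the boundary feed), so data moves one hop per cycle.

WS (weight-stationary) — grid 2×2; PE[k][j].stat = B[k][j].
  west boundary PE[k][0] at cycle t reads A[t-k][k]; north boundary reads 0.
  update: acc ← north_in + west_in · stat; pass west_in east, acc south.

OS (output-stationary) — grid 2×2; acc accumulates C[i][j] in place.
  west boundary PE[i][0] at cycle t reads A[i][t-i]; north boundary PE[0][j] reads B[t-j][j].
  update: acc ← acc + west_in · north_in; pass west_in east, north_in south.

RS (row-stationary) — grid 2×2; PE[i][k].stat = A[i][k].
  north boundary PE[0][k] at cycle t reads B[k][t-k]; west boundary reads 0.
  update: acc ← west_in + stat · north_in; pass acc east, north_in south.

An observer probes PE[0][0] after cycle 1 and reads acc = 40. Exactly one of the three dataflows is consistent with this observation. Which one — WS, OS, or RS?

dataflow = WS

Under WS (2×2), PE[0][0]:
  0: (0,0).acc=16  regs=<2,16>
  1: (0,0).acc=40  regs=<5,40>
Under OS (2×2), PE[0][0]:
  0: (0,0).acc=16  regs=<2,8>
  1: (0,0).acc=26  regs=<5,2>
Under RS (2×2), PE[0][0]:
  0: (0,0).acc=16  regs=<16,8>
  1: (0,0).acc=2  regs=<2,1>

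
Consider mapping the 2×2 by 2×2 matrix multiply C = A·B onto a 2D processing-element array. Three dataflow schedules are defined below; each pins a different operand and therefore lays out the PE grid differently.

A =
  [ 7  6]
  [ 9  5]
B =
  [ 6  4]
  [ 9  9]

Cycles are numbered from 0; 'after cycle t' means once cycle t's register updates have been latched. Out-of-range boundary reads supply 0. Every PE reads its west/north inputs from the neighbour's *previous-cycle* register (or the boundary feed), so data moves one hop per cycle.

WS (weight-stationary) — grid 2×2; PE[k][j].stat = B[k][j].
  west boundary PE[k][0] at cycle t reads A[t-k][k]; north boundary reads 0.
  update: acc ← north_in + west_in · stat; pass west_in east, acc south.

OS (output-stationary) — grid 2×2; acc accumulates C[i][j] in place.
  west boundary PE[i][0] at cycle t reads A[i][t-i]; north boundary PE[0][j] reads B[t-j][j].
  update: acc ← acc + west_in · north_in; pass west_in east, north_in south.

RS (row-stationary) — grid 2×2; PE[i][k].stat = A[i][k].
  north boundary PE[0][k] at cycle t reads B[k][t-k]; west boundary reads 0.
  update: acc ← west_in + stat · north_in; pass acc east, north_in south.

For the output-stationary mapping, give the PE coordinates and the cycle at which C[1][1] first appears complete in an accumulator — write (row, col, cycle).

OS: C[1][1] accumulates in PE[1][1]:
  0: (1,1).acc=0  regs=<0,0>
  1: (1,1).acc=0  regs=<0,0>
  2: (1,1).acc=36  regs=<9,4>
  3: (1,1).acc=81  regs=<5,9>

(row, col, cycle) = (1, 1, 3)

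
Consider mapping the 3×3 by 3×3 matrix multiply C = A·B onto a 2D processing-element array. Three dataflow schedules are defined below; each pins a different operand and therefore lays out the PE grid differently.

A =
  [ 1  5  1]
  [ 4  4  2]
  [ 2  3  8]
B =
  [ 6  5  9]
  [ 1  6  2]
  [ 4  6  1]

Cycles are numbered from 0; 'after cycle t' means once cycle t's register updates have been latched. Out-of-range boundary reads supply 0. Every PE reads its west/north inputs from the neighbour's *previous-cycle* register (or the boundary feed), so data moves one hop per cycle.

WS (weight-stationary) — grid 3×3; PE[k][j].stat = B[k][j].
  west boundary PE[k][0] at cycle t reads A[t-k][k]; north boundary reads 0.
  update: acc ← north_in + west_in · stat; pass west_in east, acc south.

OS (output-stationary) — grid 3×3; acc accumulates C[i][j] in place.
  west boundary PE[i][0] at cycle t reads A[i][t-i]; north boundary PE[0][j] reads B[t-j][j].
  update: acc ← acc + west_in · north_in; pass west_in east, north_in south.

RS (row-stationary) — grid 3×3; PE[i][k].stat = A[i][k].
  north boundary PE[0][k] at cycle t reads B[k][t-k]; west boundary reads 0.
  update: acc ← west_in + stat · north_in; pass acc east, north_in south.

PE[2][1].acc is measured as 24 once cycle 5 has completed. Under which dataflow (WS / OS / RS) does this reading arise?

dataflow = RS

Under WS (3×3), PE[2][1]:
  step 0 · PE2,1: acc=0; fwd→0 fwd↓0
  step 1 · PE2,1: acc=0; fwd→0 fwd↓0
  step 2 · PE2,1: acc=0; fwd→0 fwd↓0
  step 3 · PE2,1: acc=41; fwd→1 fwd↓41
  step 4 · PE2,1: acc=56; fwd→2 fwd↓56
  step 5 · PE2,1: acc=76; fwd→8 fwd↓76
Under OS (3×3), PE[2][1]:
  step 0 · PE2,1: acc=0; fwd→0 fwd↓0
  step 1 · PE2,1: acc=0; fwd→0 fwd↓0
  step 2 · PE2,1: acc=0; fwd→0 fwd↓0
  step 3 · PE2,1: acc=10; fwd→2 fwd↓5
  step 4 · PE2,1: acc=28; fwd→3 fwd↓6
  step 5 · PE2,1: acc=76; fwd→8 fwd↓6
Under RS (3×3), PE[2][1]:
  step 0 · PE2,1: acc=0; fwd→0 fwd↓0
  step 1 · PE2,1: acc=0; fwd→0 fwd↓0
  step 2 · PE2,1: acc=0; fwd→0 fwd↓0
  step 3 · PE2,1: acc=15; fwd→15 fwd↓1
  step 4 · PE2,1: acc=28; fwd→28 fwd↓6
  step 5 · PE2,1: acc=24; fwd→24 fwd↓2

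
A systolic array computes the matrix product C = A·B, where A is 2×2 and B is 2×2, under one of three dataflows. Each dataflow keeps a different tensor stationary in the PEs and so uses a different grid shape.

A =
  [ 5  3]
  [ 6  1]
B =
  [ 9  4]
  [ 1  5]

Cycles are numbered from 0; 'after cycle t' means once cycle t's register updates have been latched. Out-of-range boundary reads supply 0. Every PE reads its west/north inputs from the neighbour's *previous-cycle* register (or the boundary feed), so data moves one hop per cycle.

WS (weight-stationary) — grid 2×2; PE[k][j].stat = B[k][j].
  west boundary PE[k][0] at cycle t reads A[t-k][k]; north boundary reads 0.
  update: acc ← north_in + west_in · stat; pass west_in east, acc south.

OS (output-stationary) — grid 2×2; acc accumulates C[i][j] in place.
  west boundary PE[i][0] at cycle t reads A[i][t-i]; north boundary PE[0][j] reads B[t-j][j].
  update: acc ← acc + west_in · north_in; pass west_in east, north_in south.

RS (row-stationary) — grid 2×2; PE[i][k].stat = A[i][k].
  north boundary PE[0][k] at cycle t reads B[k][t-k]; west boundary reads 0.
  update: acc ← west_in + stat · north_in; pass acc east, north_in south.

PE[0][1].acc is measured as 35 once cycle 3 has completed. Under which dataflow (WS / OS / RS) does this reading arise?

dataflow = OS

WS [2×2] PE[0][1] across cycles:
  cycle 0: PE[0][1] → acc 0, east 0, south 0
  cycle 1: PE[0][1] → acc 20, east 5, south 20
  cycle 2: PE[0][1] → acc 24, east 6, south 24
  cycle 3: PE[0][1] → acc 0, east 0, south 0
OS [2×2] PE[0][1] across cycles:
  cycle 0: PE[0][1] → acc 0, east 0, south 0
  cycle 1: PE[0][1] → acc 20, east 5, south 4
  cycle 2: PE[0][1] → acc 35, east 3, south 5
  cycle 3: PE[0][1] → acc 35, east 0, south 0
RS [2×2] PE[0][1] across cycles:
  cycle 0: PE[0][1] → acc 0, east 0, south 0
  cycle 1: PE[0][1] → acc 48, east 48, south 1
  cycle 2: PE[0][1] → acc 35, east 35, south 5
  cycle 3: PE[0][1] → acc 0, east 0, south 0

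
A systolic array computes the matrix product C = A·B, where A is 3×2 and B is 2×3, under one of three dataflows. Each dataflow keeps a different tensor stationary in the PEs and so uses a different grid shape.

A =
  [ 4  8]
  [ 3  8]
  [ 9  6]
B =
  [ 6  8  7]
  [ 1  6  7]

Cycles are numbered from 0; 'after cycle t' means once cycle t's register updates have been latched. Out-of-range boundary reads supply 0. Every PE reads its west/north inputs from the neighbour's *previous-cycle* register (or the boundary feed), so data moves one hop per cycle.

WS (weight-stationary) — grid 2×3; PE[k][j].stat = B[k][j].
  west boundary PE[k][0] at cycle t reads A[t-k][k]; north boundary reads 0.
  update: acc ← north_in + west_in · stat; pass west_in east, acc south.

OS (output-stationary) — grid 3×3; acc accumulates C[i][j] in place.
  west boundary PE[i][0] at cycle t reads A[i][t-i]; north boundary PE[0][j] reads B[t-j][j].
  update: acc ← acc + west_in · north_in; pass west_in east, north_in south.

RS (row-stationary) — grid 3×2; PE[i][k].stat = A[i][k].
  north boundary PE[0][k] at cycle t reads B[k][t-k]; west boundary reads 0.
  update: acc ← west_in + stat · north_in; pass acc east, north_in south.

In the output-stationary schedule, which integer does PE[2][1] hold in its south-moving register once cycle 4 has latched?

OS on a 3×3 grid — tracing PE[2][1] and its feeders:
  after 0 — PE[1][1] acc=0, pass-E 0, pass-S 0
  after 0 — PE[2][0] acc=0, pass-E 0, pass-S 0
  after 0 — PE[2][1] acc=0, pass-E 0, pass-S 0
  after 1 — PE[1][1] acc=0, pass-E 0, pass-S 0
  after 1 — PE[2][0] acc=0, pass-E 0, pass-S 0
  after 1 — PE[2][1] acc=0, pass-E 0, pass-S 0
  after 2 — PE[1][1] acc=24, pass-E 3, pass-S 8
  after 2 — PE[2][0] acc=54, pass-E 9, pass-S 6
  after 2 — PE[2][1] acc=0, pass-E 0, pass-S 0
  after 3 — PE[1][1] acc=72, pass-E 8, pass-S 6
  after 3 — PE[2][0] acc=60, pass-E 6, pass-S 1
  after 3 — PE[2][1] acc=72, pass-E 9, pass-S 8
  after 4 — PE[1][1] acc=72, pass-E 0, pass-S 0
  after 4 — PE[2][0] acc=60, pass-E 0, pass-S 0
  after 4 — PE[2][1] acc=108, pass-E 6, pass-S 6

register = 6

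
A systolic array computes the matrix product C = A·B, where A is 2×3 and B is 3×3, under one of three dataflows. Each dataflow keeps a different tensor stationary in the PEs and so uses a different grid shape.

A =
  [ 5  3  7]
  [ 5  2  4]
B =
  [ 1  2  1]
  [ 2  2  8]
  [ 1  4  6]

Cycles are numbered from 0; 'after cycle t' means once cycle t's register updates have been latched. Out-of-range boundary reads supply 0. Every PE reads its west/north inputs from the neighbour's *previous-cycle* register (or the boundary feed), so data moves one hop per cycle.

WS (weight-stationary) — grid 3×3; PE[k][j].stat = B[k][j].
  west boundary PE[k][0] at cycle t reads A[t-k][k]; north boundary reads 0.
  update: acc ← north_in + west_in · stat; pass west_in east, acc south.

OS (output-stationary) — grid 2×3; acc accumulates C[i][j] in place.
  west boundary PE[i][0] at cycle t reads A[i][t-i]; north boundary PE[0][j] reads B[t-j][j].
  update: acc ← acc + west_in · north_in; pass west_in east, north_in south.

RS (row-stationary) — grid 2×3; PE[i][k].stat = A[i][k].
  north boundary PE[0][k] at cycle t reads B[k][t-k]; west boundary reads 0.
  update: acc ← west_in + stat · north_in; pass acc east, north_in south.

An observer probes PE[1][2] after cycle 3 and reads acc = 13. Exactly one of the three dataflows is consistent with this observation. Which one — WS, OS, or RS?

— WS: 3×3; PE[1][2] trace:
  step 0 · PE1,2: acc=0; fwd→0 fwd↓0
  step 1 · PE1,2: acc=0; fwd→0 fwd↓0
  step 2 · PE1,2: acc=0; fwd→0 fwd↓0
  step 3 · PE1,2: acc=29; fwd→3 fwd↓29
— OS: 2×3; PE[1][2] trace:
  step 0 · PE1,2: acc=0; fwd→0 fwd↓0
  step 1 · PE1,2: acc=0; fwd→0 fwd↓0
  step 2 · PE1,2: acc=0; fwd→0 fwd↓0
  step 3 · PE1,2: acc=5; fwd→5 fwd↓1
— RS: 2×3; PE[1][2] trace:
  step 0 · PE1,2: acc=0; fwd→0 fwd↓0
  step 1 · PE1,2: acc=0; fwd→0 fwd↓0
  step 2 · PE1,2: acc=0; fwd→0 fwd↓0
  step 3 · PE1,2: acc=13; fwd→13 fwd↓1

dataflow = RS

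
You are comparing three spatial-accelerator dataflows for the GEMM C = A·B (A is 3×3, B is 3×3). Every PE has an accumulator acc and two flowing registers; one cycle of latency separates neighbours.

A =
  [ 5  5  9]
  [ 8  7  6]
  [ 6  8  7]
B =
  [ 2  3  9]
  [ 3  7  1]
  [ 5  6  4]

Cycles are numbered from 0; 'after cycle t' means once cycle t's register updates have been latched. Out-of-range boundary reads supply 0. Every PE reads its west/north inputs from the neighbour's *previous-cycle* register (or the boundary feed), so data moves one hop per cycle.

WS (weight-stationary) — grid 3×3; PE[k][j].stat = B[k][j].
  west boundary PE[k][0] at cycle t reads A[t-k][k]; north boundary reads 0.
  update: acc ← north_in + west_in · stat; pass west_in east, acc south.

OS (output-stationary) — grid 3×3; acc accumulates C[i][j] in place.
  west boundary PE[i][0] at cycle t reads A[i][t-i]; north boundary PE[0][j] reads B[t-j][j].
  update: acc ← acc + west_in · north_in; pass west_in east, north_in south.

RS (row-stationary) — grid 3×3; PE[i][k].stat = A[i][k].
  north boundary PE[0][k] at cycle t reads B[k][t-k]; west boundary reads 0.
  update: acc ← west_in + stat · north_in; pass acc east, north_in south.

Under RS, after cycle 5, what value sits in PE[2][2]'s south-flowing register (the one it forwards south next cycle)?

register = 6

RS (3×3). Following PE[2][2] plus its west/north inputs:
  step 0 · PE1,2: acc=0; fwd→0 fwd↓0
  step 0 · PE2,1: acc=0; fwd→0 fwd↓0
  step 0 · PE2,2: acc=0; fwd→0 fwd↓0
  step 1 · PE1,2: acc=0; fwd→0 fwd↓0
  step 1 · PE2,1: acc=0; fwd→0 fwd↓0
  step 1 · PE2,2: acc=0; fwd→0 fwd↓0
  step 2 · PE1,2: acc=0; fwd→0 fwd↓0
  step 2 · PE2,1: acc=0; fwd→0 fwd↓0
  step 2 · PE2,2: acc=0; fwd→0 fwd↓0
  step 3 · PE1,2: acc=67; fwd→67 fwd↓5
  step 3 · PE2,1: acc=36; fwd→36 fwd↓3
  step 3 · PE2,2: acc=0; fwd→0 fwd↓0
  step 4 · PE1,2: acc=109; fwd→109 fwd↓6
  step 4 · PE2,1: acc=74; fwd→74 fwd↓7
  step 4 · PE2,2: acc=71; fwd→71 fwd↓5
  step 5 · PE1,2: acc=103; fwd→103 fwd↓4
  step 5 · PE2,1: acc=62; fwd→62 fwd↓1
  step 5 · PE2,2: acc=116; fwd→116 fwd↓6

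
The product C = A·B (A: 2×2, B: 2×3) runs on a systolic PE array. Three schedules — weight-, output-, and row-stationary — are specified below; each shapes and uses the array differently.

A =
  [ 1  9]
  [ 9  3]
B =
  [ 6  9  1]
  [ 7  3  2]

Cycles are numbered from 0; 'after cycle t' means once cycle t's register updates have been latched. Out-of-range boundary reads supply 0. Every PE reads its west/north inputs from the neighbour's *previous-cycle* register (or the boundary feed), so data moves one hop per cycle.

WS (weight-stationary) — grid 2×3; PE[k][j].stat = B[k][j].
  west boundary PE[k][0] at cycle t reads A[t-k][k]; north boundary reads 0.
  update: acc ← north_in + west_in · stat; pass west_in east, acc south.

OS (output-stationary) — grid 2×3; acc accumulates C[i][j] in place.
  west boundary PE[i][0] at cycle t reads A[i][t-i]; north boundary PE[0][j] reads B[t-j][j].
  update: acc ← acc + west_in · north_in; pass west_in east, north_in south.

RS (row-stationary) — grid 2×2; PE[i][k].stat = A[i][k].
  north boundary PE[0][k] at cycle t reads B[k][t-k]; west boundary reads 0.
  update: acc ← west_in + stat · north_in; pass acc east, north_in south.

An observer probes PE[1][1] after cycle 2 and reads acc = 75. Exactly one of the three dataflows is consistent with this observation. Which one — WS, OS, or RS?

— WS: 2×3; PE[1][1] trace:
  c0 r1c1: 0 / 0 / 0
  c1 r1c1: 0 / 0 / 0
  c2 r1c1: 36 / 9 / 36
— OS: 2×3; PE[1][1] trace:
  c0 r1c1: 0 / 0 / 0
  c1 r1c1: 0 / 0 / 0
  c2 r1c1: 81 / 9 / 9
— RS: 2×2; PE[1][1] trace:
  c0 r1c1: 0 / 0 / 0
  c1 r1c1: 0 / 0 / 0
  c2 r1c1: 75 / 75 / 7

dataflow = RS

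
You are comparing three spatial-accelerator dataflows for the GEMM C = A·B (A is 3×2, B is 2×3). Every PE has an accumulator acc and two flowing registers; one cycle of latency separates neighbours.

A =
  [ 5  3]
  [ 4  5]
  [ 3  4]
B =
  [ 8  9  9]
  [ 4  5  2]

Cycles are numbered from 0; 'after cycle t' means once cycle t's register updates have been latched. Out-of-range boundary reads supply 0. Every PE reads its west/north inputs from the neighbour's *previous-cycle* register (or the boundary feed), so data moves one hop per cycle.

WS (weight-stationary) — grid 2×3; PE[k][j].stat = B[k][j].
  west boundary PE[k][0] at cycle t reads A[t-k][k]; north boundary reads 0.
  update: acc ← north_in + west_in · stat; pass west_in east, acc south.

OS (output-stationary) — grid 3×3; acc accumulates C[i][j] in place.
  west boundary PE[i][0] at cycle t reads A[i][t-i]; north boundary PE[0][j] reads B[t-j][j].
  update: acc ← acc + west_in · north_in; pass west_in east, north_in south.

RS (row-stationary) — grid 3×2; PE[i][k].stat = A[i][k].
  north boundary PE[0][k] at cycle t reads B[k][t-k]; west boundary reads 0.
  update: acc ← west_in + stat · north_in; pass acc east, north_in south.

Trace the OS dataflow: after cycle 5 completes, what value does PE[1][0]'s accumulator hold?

Tracing OS — 3×3 array, target PE[1][0]:
  c0 r0c0: 40 / 5 / 8
  c0 r1c0: 0 / 0 / 0
  c1 r0c0: 52 / 3 / 4
  c1 r1c0: 32 / 4 / 8
  c2 r0c0: 52 / 0 / 0
  c2 r1c0: 52 / 5 / 4
  c3 r0c0: 52 / 0 / 0
  c3 r1c0: 52 / 0 / 0
  c4 r0c0: 52 / 0 / 0
  c4 r1c0: 52 / 0 / 0
  c5 r0c0: 52 / 0 / 0
  c5 r1c0: 52 / 0 / 0

PE[1][0].acc = 52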